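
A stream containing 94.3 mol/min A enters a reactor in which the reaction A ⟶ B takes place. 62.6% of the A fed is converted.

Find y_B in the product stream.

A reacted = 0.626 × 94.3 = 59.03 mol/min; ν_A = −1, so ξ = 59.03/1 = 59.03 mol/min.
Outlet amounts (n = n₀ + ν ξ):
  A: 94.3 − 1(59.03) = 35.27
  B: 0 + 1(59.03) = 59.03
Total out = 94.3 mol/min; y_B = 59.03 / 94.3 = 0.626.

0.626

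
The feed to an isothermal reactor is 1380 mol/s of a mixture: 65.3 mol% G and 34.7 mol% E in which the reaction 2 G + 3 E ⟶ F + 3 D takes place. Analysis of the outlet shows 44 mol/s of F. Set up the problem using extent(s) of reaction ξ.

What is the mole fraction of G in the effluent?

0.609

For F: n = n₀ + 1ξ → 44 = 0 + 1ξ, giving ξ = 44 mol/s.
Outlet amounts (n = n₀ + ν ξ):
  G: 901.1 − 2(44) = 813.1
  E: 478.9 − 3(44) = 346.9
  F: 0 + 1(44) = 44
  D: 0 + 3(44) = 132
Total out = 1336 mol/s; y_G = 813.1 / 1336 = 0.6086.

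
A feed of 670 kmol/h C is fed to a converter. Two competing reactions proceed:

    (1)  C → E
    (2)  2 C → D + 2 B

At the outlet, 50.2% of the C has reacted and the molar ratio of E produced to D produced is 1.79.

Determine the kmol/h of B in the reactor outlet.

177 kmol/h

Conversion of C: C consumed = 0.502 × 670 = 336.3 kmol/h = 1ξ₁ + 2ξ₂.
Selectivity: 1ξ₁ / (1ξ₂) = 1.79 → ξ₁ = 1.79 ξ₂.
Substitute: (1·1.79 + 2) ξ₂ = 336.3 → ξ₂ = 88.74 kmol/h, ξ₁ = 158.9 kmol/h.
Outlet amounts (n = n₀ + Σ ν·ξ):
  C: 670 − 1(158.9) − 2(88.74) = 333.7
  E: 0 + 1(158.9) = 158.9
  D: 0 + 1(88.74) = 88.74
  B: 0 + 2(88.74) = 177.5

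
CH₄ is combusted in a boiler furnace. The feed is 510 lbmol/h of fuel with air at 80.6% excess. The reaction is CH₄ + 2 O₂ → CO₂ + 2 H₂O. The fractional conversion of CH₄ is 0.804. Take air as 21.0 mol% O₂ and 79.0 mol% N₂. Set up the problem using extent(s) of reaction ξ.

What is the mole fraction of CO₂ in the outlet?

Stoichiometric O₂ = 2 × 510 = 1020 lbmol/h; O₂ fed = 1020 × 1.806 = 1842 lbmol/h.
N₂ fed = 1842 × 79/21 = 6930 lbmol/h.
Fuel reacted = 0.804 × 510 → ξ = 410 lbmol/h.
Outlet (n = n₀ + ν ξ):
  CH₄: 510 − 1(410) = 99.96
  O₂: 1842 − 2(410) = 1022
  N₂: 6930 (inert)
  CO₂: 0 + 1(410) = 410
  H₂O: 0 + 2(410) = 820.1
Total out = 9282 lbmol/h; y_CO₂ = 410 / 9282 = 0.04418.

0.0442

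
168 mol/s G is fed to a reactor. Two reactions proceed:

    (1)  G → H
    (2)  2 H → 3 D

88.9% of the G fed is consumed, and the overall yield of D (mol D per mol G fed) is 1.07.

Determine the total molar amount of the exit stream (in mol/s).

Conversion of G: G consumed = 1ξ₁ = 0.889 × 168 → ξ₁ = 149.4 mol/s.
Yield of D: 3ξ₂ / 168 = 1.07 → ξ₂ = 59.92 mol/s.
Outlet amounts (n = n₀ + Σ ν·ξ):
  G: 168 − 1(149.4) = 18.65
  H: 0 + 1(149.4) − 2(59.92) = 29.51
  D: 0 + 3(59.92) = 179.8
Total out = 18.65 + 29.51 + 179.8 = 227.9 mol/s.

228 mol/s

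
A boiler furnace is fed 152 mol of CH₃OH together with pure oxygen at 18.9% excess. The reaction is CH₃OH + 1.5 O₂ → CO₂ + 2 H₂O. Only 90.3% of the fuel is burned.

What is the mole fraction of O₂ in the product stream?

Stoichiometric O₂ = 1.5 × 152 = 228 mol; O₂ fed = 228 × 1.189 = 271.1 mol.
Fuel reacted = 0.903 × 152 → ξ = 137.3 mol.
Outlet (n = n₀ + ν ξ):
  CH₃OH: 152 − 1(137.3) = 14.74
  O₂: 271.1 − 1.5(137.3) = 65.21
  CO₂: 0 + 1(137.3) = 137.3
  H₂O: 0 + 2(137.3) = 274.5
Total out = 491.7 mol; y_O₂ = 65.21 / 491.7 = 0.1326.

0.133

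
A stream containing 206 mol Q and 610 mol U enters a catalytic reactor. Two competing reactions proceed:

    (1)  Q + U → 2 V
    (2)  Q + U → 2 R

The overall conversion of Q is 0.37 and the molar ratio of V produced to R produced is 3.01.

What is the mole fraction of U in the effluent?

Conversion of Q: Q consumed = 0.37 × 206 = 76.22 mol = 1ξ₁ + 1ξ₂.
Selectivity: 2ξ₁ / (2ξ₂) = 3.01 → ξ₁ = 3.01 ξ₂.
Substitute: (1·3.01 + 1) ξ₂ = 76.22 → ξ₂ = 19.01 mol, ξ₁ = 57.21 mol.
Outlet amounts (n = n₀ + Σ ν·ξ):
  Q: 206 − 1(57.21) − 1(19.01) = 129.8
  U: 610 − 1(57.21) − 1(19.01) = 533.8
  V: 0 + 2(57.21) = 114.4
  R: 0 + 2(19.01) = 38.01
Total out = 816 mol; y_U = 533.8 / 816 = 0.6541.

0.654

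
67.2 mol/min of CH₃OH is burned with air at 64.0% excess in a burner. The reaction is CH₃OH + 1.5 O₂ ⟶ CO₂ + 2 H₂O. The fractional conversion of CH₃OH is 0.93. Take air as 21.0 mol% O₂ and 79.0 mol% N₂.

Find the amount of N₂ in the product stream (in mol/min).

622 mol/min

Stoichiometric O₂ = 1.5 × 67.2 = 100.8 mol/min; O₂ fed = 100.8 × 1.640 = 165.3 mol/min.
N₂ fed = 165.3 × 79/21 = 621.9 mol/min.
Fuel reacted = 0.93 × 67.2 → ξ = 62.5 mol/min.
Outlet (n = n₀ + ν ξ):
  CH₃OH: 67.2 − 1(62.5) = 4.704
  O₂: 165.3 − 1.5(62.5) = 71.57
  N₂: 621.9 (inert)
  CO₂: 0 + 1(62.5) = 62.5
  H₂O: 0 + 2(62.5) = 125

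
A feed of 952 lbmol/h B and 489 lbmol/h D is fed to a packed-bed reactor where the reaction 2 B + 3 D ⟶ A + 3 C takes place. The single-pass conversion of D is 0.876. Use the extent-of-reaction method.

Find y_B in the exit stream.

0.513

D reacted = 0.876 × 489 = 428.4 lbmol/h; ν_D = −3, so ξ = 428.4/3 = 142.8 lbmol/h.
Outlet amounts (n = n₀ + ν ξ):
  B: 952 − 2(142.8) = 666.4
  D: 489 − 3(142.8) = 60.64
  A: 0 + 1(142.8) = 142.8
  C: 0 + 3(142.8) = 428.4
Total out = 1298 lbmol/h; y_B = 666.4 / 1298 = 0.5133.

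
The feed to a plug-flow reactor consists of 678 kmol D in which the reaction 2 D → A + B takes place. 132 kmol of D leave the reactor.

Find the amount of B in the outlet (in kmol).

273 kmol

For D: n = n₀ − 2ξ → 132 = 678 − 2ξ, giving ξ = 273 kmol.
Outlet amounts (n = n₀ + ν ξ):
  D: 678 − 2(273) = 132
  A: 0 + 1(273) = 273
  B: 0 + 1(273) = 273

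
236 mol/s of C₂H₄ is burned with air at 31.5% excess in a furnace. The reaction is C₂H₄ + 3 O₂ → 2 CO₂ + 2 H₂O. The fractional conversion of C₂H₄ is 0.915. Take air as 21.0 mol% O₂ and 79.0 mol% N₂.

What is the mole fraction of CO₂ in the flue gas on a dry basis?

Stoichiometric O₂ = 3 × 236 = 708 mol/s; O₂ fed = 708 × 1.315 = 931 mol/s.
N₂ fed = 931 × 79/21 = 3502 mol/s.
Fuel reacted = 0.915 × 236 → ξ = 215.9 mol/s.
Outlet (n = n₀ + ν ξ):
  C₂H₄: 236 − 1(215.9) = 20.06
  O₂: 931 − 3(215.9) = 283.2
  N₂: 3502 (inert)
  CO₂: 0 + 2(215.9) = 431.9
  H₂O: 0 + 2(215.9) = 431.9
Dry total = 4238 mol/s; y_CO₂ (dry) = 431.9 / 4238 = 0.1019.

0.102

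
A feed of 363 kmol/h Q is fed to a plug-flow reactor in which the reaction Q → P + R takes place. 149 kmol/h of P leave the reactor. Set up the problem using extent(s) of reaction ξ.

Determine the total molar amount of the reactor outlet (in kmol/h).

512 kmol/h

For P: n = n₀ + 1ξ → 149 = 0 + 1ξ, giving ξ = 149 kmol/h.
Outlet amounts (n = n₀ + ν ξ):
  Q: 363 − 1(149) = 214
  P: 0 + 1(149) = 149
  R: 0 + 1(149) = 149
Total out = 214 + 149 + 149 = 512 kmol/h.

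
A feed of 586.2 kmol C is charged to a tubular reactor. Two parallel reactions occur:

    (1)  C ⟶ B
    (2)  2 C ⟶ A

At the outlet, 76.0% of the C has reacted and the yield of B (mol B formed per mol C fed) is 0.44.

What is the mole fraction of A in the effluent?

Yield of B: 1ξ₁ / 586.2 = 0.44 → ξ₁ = 257.9 kmol.
Conversion of C: 1ξ₁ + 2ξ₂ = 0.76 × 586.2 = 445.5 → ξ₂ = 93.79 kmol.
Outlet amounts (n = n₀ + Σ ν·ξ):
  C: 586.2 − 1(257.9) − 2(93.79) = 140.7
  B: 0 + 1(257.9) = 257.9
  A: 0 + 1(93.79) = 93.79
Total out = 492.4 kmol; y_A = 93.79 / 492.4 = 0.1905.

0.19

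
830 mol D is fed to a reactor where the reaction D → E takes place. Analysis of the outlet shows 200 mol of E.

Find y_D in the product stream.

0.759

For E: n = n₀ + 1ξ → 200 = 0 + 1ξ, giving ξ = 200 mol.
Outlet amounts (n = n₀ + ν ξ):
  D: 830 − 1(200) = 630
  E: 0 + 1(200) = 200
Total out = 830 mol; y_D = 630 / 830 = 0.759.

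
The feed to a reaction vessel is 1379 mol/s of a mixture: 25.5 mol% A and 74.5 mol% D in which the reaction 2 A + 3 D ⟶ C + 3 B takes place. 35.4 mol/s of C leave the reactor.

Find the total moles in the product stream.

1340 mol/s

For C: n = n₀ + 1ξ → 35.4 = 0 + 1ξ, giving ξ = 35.4 mol/s.
Outlet amounts (n = n₀ + ν ξ):
  A: 351.6 − 2(35.4) = 280.8
  D: 1027 − 3(35.4) = 921.2
  C: 0 + 1(35.4) = 35.4
  B: 0 + 3(35.4) = 106.2
Total out = 280.8 + 921.2 + 35.4 + 106.2 = 1344 mol/s.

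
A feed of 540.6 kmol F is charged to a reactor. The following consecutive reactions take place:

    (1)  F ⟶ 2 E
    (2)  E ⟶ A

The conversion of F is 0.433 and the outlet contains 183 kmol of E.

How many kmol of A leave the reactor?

Conversion of F: F consumed = 1ξ₁ = 0.433 × 540.6 → ξ₁ = 234.1 kmol.
E balance: n_E = 0 + 2ξ₁ − 1ξ₂ = 183 → ξ₂ = (2·234.1 − 183)/1 = 285.2 kmol.
Outlet amounts (n = n₀ + Σ ν·ξ):
  F: 540.6 − 1(234.1) = 306.5
  E: 0 + 2(234.1) − 1(285.2) = 183
  A: 0 + 1(285.2) = 285.2

285 kmol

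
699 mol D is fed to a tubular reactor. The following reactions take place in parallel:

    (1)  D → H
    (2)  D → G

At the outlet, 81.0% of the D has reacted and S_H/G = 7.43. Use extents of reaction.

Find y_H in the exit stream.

0.714

Conversion of D: D consumed = 0.81 × 699 = 566.2 mol = 1ξ₁ + 1ξ₂.
Selectivity: 1ξ₁ / (1ξ₂) = 7.43 → ξ₁ = 7.43 ξ₂.
Substitute: (1·7.43 + 1) ξ₂ = 566.2 → ξ₂ = 67.16 mol, ξ₁ = 499 mol.
Outlet amounts (n = n₀ + Σ ν·ξ):
  D: 699 − 1(499) − 1(67.16) = 132.8
  H: 0 + 1(499) = 499
  G: 0 + 1(67.16) = 67.16
Total out = 699 mol; y_H = 499 / 699 = 0.7139.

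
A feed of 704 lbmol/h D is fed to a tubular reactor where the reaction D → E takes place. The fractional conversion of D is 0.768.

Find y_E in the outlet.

0.768

D reacted = 0.768 × 704 = 540.7 lbmol/h; ν_D = −1, so ξ = 540.7/1 = 540.7 lbmol/h.
Outlet amounts (n = n₀ + ν ξ):
  D: 704 − 1(540.7) = 163.3
  E: 0 + 1(540.7) = 540.7
Total out = 704 lbmol/h; y_E = 540.7 / 704 = 0.768.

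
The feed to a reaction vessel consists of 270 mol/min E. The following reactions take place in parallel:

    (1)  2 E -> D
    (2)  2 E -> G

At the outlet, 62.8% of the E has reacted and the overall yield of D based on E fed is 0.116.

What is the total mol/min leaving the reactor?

Yield of D: 1ξ₁ / 270 = 0.116 → ξ₁ = 31.32 mol/min.
Conversion of E: 2ξ₁ + 2ξ₂ = 0.628 × 270 = 169.6 → ξ₂ = 53.46 mol/min.
Outlet amounts (n = n₀ + Σ ν·ξ):
  E: 270 − 2(31.32) − 2(53.46) = 100.4
  D: 0 + 1(31.32) = 31.32
  G: 0 + 1(53.46) = 53.46
Total out = 100.4 + 31.32 + 53.46 = 185.2 mol/min.

185 mol/min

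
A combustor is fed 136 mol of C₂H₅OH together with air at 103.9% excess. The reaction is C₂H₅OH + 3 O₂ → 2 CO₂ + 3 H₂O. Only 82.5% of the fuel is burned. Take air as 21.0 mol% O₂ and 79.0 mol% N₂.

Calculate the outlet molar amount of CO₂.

Stoichiometric O₂ = 3 × 136 = 408 mol; O₂ fed = 408 × 2.039 = 831.9 mol.
N₂ fed = 831.9 × 79/21 = 3130 mol.
Fuel reacted = 0.825 × 136 → ξ = 112.2 mol.
Outlet (n = n₀ + ν ξ):
  C₂H₅OH: 136 − 1(112.2) = 23.8
  O₂: 831.9 − 3(112.2) = 495.3
  N₂: 3130 (inert)
  CO₂: 0 + 2(112.2) = 224.4
  H₂O: 0 + 3(112.2) = 336.6

224 mol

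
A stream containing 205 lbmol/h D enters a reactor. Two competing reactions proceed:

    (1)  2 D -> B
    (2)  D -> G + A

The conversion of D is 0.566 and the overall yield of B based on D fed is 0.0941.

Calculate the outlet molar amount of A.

77.4 lbmol/h

Yield of B: 1ξ₁ / 205 = 0.0941 → ξ₁ = 19.29 lbmol/h.
Conversion of D: 2ξ₁ + 1ξ₂ = 0.566 × 205 = 116 → ξ₂ = 77.45 lbmol/h.
Outlet amounts (n = n₀ + Σ ν·ξ):
  D: 205 − 2(19.29) − 1(77.45) = 88.97
  B: 0 + 1(19.29) = 19.29
  G: 0 + 1(77.45) = 77.45
  A: 0 + 1(77.45) = 77.45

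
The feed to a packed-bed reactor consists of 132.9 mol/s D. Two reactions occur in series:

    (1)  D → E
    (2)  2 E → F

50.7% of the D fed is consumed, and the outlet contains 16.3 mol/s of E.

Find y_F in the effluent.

Conversion of D: D consumed = 1ξ₁ = 0.507 × 132.9 → ξ₁ = 67.38 mol/s.
E balance: n_E = 0 + 1ξ₁ − 2ξ₂ = 16.3 → ξ₂ = (1·67.38 − 16.3)/2 = 25.54 mol/s.
Outlet amounts (n = n₀ + Σ ν·ξ):
  D: 132.9 − 1(67.38) = 65.52
  E: 0 + 1(67.38) − 2(25.54) = 16.3
  F: 0 + 1(25.54) = 25.54
Total out = 107.4 mol/s; y_F = 25.54 / 107.4 = 0.2379.

0.238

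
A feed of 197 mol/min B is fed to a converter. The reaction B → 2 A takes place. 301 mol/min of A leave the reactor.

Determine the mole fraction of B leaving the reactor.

For A: n = n₀ + 2ξ → 301 = 0 + 2ξ, giving ξ = 150.5 mol/min.
Outlet amounts (n = n₀ + ν ξ):
  B: 197 − 1(150.5) = 46.5
  A: 0 + 2(150.5) = 301
Total out = 347.5 mol/min; y_B = 46.5 / 347.5 = 0.1338.

0.134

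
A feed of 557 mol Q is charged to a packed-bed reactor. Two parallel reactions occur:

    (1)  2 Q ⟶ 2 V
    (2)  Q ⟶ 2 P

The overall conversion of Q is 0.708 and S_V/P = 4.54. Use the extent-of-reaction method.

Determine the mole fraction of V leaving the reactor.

0.596

Conversion of Q: Q consumed = 0.708 × 557 = 394.4 mol = 2ξ₁ + 1ξ₂.
Selectivity: 2ξ₁ / (2ξ₂) = 4.54 → ξ₁ = 4.54 ξ₂.
Substitute: (2·4.54 + 1) ξ₂ = 394.4 → ξ₂ = 39.12 mol, ξ₁ = 177.6 mol.
Outlet amounts (n = n₀ + Σ ν·ξ):
  Q: 557 − 2(177.6) − 1(39.12) = 162.6
  V: 0 + 2(177.6) = 355.2
  P: 0 + 2(39.12) = 78.25
Total out = 596.1 mol; y_V = 355.2 / 596.1 = 0.5959.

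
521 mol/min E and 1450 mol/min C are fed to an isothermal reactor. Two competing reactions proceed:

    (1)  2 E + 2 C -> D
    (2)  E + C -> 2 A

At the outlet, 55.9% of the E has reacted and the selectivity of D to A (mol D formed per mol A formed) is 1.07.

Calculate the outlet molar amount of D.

118 mol/min

Conversion of E: E consumed = 0.559 × 521 = 291.2 mol/min = 2ξ₁ + 1ξ₂.
Selectivity: 1ξ₁ / (2ξ₂) = 1.07 → ξ₁ = 2.14 ξ₂.
Substitute: (2·2.14 + 1) ξ₂ = 291.2 → ξ₂ = 55.16 mol/min, ξ₁ = 118 mol/min.
Outlet amounts (n = n₀ + Σ ν·ξ):
  E: 521 − 2(118) − 1(55.16) = 229.8
  C: 1450 − 2(118) − 1(55.16) = 1159
  D: 0 + 1(118) = 118
  A: 0 + 2(55.16) = 110.3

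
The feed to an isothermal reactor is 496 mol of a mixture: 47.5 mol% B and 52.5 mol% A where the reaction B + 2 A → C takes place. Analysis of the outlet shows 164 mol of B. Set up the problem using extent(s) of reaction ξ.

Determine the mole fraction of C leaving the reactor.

For B: n = n₀ − 1ξ → 164 = 235.6 − 1ξ, giving ξ = 71.6 mol.
Outlet amounts (n = n₀ + ν ξ):
  B: 235.6 − 1(71.6) = 164
  A: 260.4 − 2(71.6) = 117.2
  C: 0 + 1(71.6) = 71.6
Total out = 352.8 mol; y_C = 71.6 / 352.8 = 0.2029.

0.203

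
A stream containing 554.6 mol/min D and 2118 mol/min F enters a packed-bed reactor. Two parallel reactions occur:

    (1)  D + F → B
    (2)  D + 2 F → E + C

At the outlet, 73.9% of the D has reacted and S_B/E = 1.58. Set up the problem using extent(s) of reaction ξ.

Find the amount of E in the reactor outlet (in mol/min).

Conversion of D: D consumed = 0.739 × 554.6 = 409.8 mol/min = 1ξ₁ + 1ξ₂.
Selectivity: 1ξ₁ / (1ξ₂) = 1.58 → ξ₁ = 1.58 ξ₂.
Substitute: (1·1.58 + 1) ξ₂ = 409.8 → ξ₂ = 158.9 mol/min, ξ₁ = 251 mol/min.
Outlet amounts (n = n₀ + Σ ν·ξ):
  D: 554.6 − 1(251) − 1(158.9) = 144.8
  F: 2118 − 1(251) − 2(158.9) = 1549
  B: 0 + 1(251) = 251
  E: 0 + 1(158.9) = 158.9
  C: 0 + 1(158.9) = 158.9

159 mol/min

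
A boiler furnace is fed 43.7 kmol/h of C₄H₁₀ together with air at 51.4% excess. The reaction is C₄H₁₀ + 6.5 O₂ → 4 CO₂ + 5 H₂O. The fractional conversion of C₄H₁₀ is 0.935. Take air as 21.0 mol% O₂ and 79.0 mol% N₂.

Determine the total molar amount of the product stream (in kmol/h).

Stoichiometric O₂ = 6.5 × 43.7 = 284.1 kmol/h; O₂ fed = 284.1 × 1.514 = 430.1 kmol/h.
N₂ fed = 430.1 × 79/21 = 1618 kmol/h.
Fuel reacted = 0.935 × 43.7 → ξ = 40.86 kmol/h.
Outlet (n = n₀ + ν ξ):
  C₄H₁₀: 43.7 − 1(40.86) = 2.84
  O₂: 430.1 − 6.5(40.86) = 164.5
  N₂: 1618 (inert)
  CO₂: 0 + 4(40.86) = 163.4
  H₂O: 0 + 5(40.86) = 204.3
Total out = 2.84 + 164.5 + 1618 + 163.4 + 204.3 = 2153 kmol/h.

2150 kmol/h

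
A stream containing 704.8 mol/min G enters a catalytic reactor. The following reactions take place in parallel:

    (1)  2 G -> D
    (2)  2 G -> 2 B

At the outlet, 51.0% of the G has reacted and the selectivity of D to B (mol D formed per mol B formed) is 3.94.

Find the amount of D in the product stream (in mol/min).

Conversion of G: G consumed = 0.51 × 704.8 = 359.4 mol/min = 2ξ₁ + 2ξ₂.
Selectivity: 1ξ₁ / (2ξ₂) = 3.94 → ξ₁ = 7.88 ξ₂.
Substitute: (2·7.88 + 2) ξ₂ = 359.4 → ξ₂ = 20.24 mol/min, ξ₁ = 159.5 mol/min.
Outlet amounts (n = n₀ + Σ ν·ξ):
  G: 704.8 − 2(159.5) − 2(20.24) = 345.4
  D: 0 + 1(159.5) = 159.5
  B: 0 + 2(20.24) = 40.48

159 mol/min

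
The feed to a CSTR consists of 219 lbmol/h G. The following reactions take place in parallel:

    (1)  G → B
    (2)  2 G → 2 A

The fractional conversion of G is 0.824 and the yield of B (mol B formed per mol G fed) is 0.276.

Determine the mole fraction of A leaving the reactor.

Yield of B: 1ξ₁ / 219 = 0.276 → ξ₁ = 60.44 lbmol/h.
Conversion of G: 1ξ₁ + 2ξ₂ = 0.824 × 219 = 180.5 → ξ₂ = 60.01 lbmol/h.
Outlet amounts (n = n₀ + Σ ν·ξ):
  G: 219 − 1(60.44) − 2(60.01) = 38.54
  B: 0 + 1(60.44) = 60.44
  A: 0 + 2(60.01) = 120
Total out = 219 lbmol/h; y_A = 120 / 219 = 0.548.

0.548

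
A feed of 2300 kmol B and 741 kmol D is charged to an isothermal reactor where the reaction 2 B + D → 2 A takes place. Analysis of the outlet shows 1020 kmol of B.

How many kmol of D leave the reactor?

For B: n = n₀ − 2ξ → 1020 = 2300 − 2ξ, giving ξ = 640 kmol.
Outlet amounts (n = n₀ + ν ξ):
  B: 2300 − 2(640) = 1020
  D: 741 − 1(640) = 101
  A: 0 + 2(640) = 1280

101 kmol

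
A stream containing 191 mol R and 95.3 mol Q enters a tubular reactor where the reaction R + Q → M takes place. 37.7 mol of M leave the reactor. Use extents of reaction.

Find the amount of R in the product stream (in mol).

153 mol

For M: n = n₀ + 1ξ → 37.7 = 0 + 1ξ, giving ξ = 37.7 mol.
Outlet amounts (n = n₀ + ν ξ):
  R: 191 − 1(37.7) = 153.3
  Q: 95.3 − 1(37.7) = 57.6
  M: 0 + 1(37.7) = 37.7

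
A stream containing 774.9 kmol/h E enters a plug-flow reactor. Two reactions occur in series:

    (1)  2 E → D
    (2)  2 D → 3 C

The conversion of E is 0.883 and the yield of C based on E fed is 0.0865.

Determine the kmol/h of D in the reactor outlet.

297 kmol/h

Conversion of E: E consumed = 2ξ₁ = 0.883 × 774.9 → ξ₁ = 342.1 kmol/h.
Yield of C: 3ξ₂ / 774.9 = 0.0865 → ξ₂ = 22.34 kmol/h.
Outlet amounts (n = n₀ + Σ ν·ξ):
  E: 774.9 − 2(342.1) = 90.66
  D: 0 + 1(342.1) − 2(22.34) = 297.4
  C: 0 + 3(22.34) = 67.03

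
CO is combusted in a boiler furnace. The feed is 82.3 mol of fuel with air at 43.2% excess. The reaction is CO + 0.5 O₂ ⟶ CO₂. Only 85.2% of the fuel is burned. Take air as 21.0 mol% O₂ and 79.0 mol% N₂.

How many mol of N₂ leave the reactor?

Stoichiometric O₂ = 0.5 × 82.3 = 41.15 mol; O₂ fed = 41.15 × 1.432 = 58.93 mol.
N₂ fed = 58.93 × 79/21 = 221.7 mol.
Fuel reacted = 0.852 × 82.3 → ξ = 70.12 mol.
Outlet (n = n₀ + ν ξ):
  CO: 82.3 − 1(70.12) = 12.18
  O₂: 58.93 − 0.5(70.12) = 23.87
  N₂: 221.7 (inert)
  CO₂: 0 + 1(70.12) = 70.12

222 mol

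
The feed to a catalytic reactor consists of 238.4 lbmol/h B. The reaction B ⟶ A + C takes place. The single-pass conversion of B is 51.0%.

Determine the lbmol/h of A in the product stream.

122 lbmol/h

B reacted = 0.51 × 238.4 = 121.6 lbmol/h; ν_B = −1, so ξ = 121.6/1 = 121.6 lbmol/h.
Outlet amounts (n = n₀ + ν ξ):
  B: 238.4 − 1(121.6) = 116.8
  A: 0 + 1(121.6) = 121.6
  C: 0 + 1(121.6) = 121.6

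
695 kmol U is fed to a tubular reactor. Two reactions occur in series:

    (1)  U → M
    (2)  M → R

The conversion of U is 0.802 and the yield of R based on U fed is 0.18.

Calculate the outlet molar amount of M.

432 kmol

Conversion of U: U consumed = 1ξ₁ = 0.802 × 695 → ξ₁ = 557.4 kmol.
Yield of R: 1ξ₂ / 695 = 0.18 → ξ₂ = 125.1 kmol.
Outlet amounts (n = n₀ + Σ ν·ξ):
  U: 695 − 1(557.4) = 137.6
  M: 0 + 1(557.4) − 1(125.1) = 432.3
  R: 0 + 1(125.1) = 125.1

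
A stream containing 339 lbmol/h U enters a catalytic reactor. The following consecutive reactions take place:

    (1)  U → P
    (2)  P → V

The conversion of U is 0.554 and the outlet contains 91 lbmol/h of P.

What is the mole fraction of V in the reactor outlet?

Conversion of U: U consumed = 1ξ₁ = 0.554 × 339 → ξ₁ = 187.8 lbmol/h.
P balance: n_P = 0 + 1ξ₁ − 1ξ₂ = 91 → ξ₂ = (1·187.8 − 91)/1 = 96.81 lbmol/h.
Outlet amounts (n = n₀ + Σ ν·ξ):
  U: 339 − 1(187.8) = 151.2
  P: 0 + 1(187.8) − 1(96.81) = 91
  V: 0 + 1(96.81) = 96.81
Total out = 339 lbmol/h; y_V = 96.81 / 339 = 0.2856.

0.286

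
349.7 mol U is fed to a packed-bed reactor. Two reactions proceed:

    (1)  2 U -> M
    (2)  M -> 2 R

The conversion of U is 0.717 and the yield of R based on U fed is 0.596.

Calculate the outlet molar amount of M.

21.2 mol

Conversion of U: U consumed = 2ξ₁ = 0.717 × 349.7 → ξ₁ = 125.4 mol.
Yield of R: 2ξ₂ / 349.7 = 0.596 → ξ₂ = 104.2 mol.
Outlet amounts (n = n₀ + Σ ν·ξ):
  U: 349.7 − 2(125.4) = 98.97
  M: 0 + 1(125.4) − 1(104.2) = 21.16
  R: 0 + 2(104.2) = 208.4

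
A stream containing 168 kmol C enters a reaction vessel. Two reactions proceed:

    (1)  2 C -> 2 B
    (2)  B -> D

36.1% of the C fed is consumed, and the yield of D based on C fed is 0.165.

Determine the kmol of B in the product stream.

Conversion of C: C consumed = 2ξ₁ = 0.361 × 168 → ξ₁ = 30.32 kmol.
Yield of D: 1ξ₂ / 168 = 0.165 → ξ₂ = 27.72 kmol.
Outlet amounts (n = n₀ + Σ ν·ξ):
  C: 168 − 2(30.32) = 107.4
  B: 0 + 2(30.32) − 1(27.72) = 32.93
  D: 0 + 1(27.72) = 27.72

32.9 kmol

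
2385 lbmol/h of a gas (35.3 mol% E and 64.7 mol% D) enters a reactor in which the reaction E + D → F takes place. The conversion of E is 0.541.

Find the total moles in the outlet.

1930 lbmol/h

E reacted = 0.541 × 841.9 = 455.5 lbmol/h; ν_E = −1, so ξ = 455.5/1 = 455.5 lbmol/h.
Outlet amounts (n = n₀ + ν ξ):
  E: 841.9 − 1(455.5) = 386.4
  D: 1543 − 1(455.5) = 1088
  F: 0 + 1(455.5) = 455.5
Total out = 386.4 + 1088 + 455.5 = 1930 lbmol/h.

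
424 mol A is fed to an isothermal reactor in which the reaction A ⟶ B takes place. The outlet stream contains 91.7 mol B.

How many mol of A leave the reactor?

For B: n = n₀ + 1ξ → 91.7 = 0 + 1ξ, giving ξ = 91.7 mol.
Outlet amounts (n = n₀ + ν ξ):
  A: 424 − 1(91.7) = 332.3
  B: 0 + 1(91.7) = 91.7

332 mol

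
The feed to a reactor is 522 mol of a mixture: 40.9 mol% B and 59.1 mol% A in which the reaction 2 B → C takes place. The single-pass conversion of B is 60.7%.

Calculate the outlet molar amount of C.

64.8 mol

B reacted = 0.607 × 213.5 = 129.6 mol; ν_B = −2, so ξ = 129.6/2 = 64.8 mol.
Outlet amounts (n = n₀ + ν ξ):
  B: 213.5 − 2(64.8) = 83.9
  C: 0 + 1(64.8) = 64.8
  A: 308.5 (inert)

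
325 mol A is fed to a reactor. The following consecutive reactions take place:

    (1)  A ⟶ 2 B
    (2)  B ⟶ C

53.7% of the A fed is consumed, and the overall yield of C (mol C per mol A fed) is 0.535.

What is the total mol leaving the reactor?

500 mol

Conversion of A: A consumed = 1ξ₁ = 0.537 × 325 → ξ₁ = 174.5 mol.
Yield of C: 1ξ₂ / 325 = 0.535 → ξ₂ = 173.9 mol.
Outlet amounts (n = n₀ + Σ ν·ξ):
  A: 325 − 1(174.5) = 150.5
  B: 0 + 2(174.5) − 1(173.9) = 175.2
  C: 0 + 1(173.9) = 173.9
Total out = 150.5 + 175.2 + 173.9 = 499.5 mol.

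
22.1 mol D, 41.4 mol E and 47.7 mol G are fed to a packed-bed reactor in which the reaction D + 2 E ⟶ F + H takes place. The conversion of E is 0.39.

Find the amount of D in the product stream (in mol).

E reacted = 0.39 × 41.4 = 16.15 mol; ν_E = −2, so ξ = 16.15/2 = 8.073 mol.
Outlet amounts (n = n₀ + ν ξ):
  D: 22.1 − 1(8.073) = 14.03
  E: 41.4 − 2(8.073) = 25.25
  F: 0 + 1(8.073) = 8.073
  H: 0 + 1(8.073) = 8.073
  G: 47.7 (inert)

14 mol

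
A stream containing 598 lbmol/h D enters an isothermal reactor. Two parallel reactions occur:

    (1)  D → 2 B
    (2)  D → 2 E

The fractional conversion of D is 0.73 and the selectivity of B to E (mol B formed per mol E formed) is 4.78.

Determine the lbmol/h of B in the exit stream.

722 lbmol/h

Conversion of D: D consumed = 0.73 × 598 = 436.5 lbmol/h = 1ξ₁ + 1ξ₂.
Selectivity: 2ξ₁ / (2ξ₂) = 4.78 → ξ₁ = 4.78 ξ₂.
Substitute: (1·4.78 + 1) ξ₂ = 436.5 → ξ₂ = 75.53 lbmol/h, ξ₁ = 361 lbmol/h.
Outlet amounts (n = n₀ + Σ ν·ξ):
  D: 598 − 1(361) − 1(75.53) = 161.5
  B: 0 + 2(361) = 722
  E: 0 + 2(75.53) = 151.1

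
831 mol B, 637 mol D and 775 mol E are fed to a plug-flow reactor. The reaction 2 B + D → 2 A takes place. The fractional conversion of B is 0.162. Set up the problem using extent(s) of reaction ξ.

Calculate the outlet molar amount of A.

B reacted = 0.162 × 831 = 134.6 mol; ν_B = −2, so ξ = 134.6/2 = 67.31 mol.
Outlet amounts (n = n₀ + ν ξ):
  B: 831 − 2(67.31) = 696.4
  D: 637 − 1(67.31) = 569.7
  A: 0 + 2(67.31) = 134.6
  E: 775 (inert)

135 mol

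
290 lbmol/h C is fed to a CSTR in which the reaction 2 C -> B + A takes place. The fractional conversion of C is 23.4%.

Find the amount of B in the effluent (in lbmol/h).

33.9 lbmol/h

C reacted = 0.234 × 290 = 67.86 lbmol/h; ν_C = −2, so ξ = 67.86/2 = 33.93 lbmol/h.
Outlet amounts (n = n₀ + ν ξ):
  C: 290 − 2(33.93) = 222.1
  B: 0 + 1(33.93) = 33.93
  A: 0 + 1(33.93) = 33.93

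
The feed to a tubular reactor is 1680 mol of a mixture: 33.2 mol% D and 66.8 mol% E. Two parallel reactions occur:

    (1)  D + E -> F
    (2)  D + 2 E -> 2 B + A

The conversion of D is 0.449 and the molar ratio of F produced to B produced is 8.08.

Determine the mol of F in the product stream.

Conversion of D: D consumed = 0.449 × 557.8 = 250.4 mol = 1ξ₁ + 1ξ₂.
Selectivity: 1ξ₁ / (2ξ₂) = 8.08 → ξ₁ = 16.16 ξ₂.
Substitute: (1·16.16 + 1) ξ₂ = 250.4 → ξ₂ = 14.59 mol, ξ₁ = 235.8 mol.
Outlet amounts (n = n₀ + Σ ν·ξ):
  D: 557.8 − 1(235.8) − 1(14.59) = 307.3
  E: 1122 − 1(235.8) − 2(14.59) = 857.2
  F: 0 + 1(235.8) = 235.8
  B: 0 + 2(14.59) = 29.19
  A: 0 + 1(14.59) = 14.59

236 mol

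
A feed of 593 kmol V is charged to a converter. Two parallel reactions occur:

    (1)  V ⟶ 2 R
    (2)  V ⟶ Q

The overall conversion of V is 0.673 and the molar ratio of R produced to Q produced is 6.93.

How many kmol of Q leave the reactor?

89.4 kmol

Conversion of V: V consumed = 0.673 × 593 = 399.1 kmol = 1ξ₁ + 1ξ₂.
Selectivity: 2ξ₁ / (1ξ₂) = 6.93 → ξ₁ = 3.465 ξ₂.
Substitute: (1·3.465 + 1) ξ₂ = 399.1 → ξ₂ = 89.38 kmol, ξ₁ = 309.7 kmol.
Outlet amounts (n = n₀ + Σ ν·ξ):
  V: 593 − 1(309.7) − 1(89.38) = 193.9
  R: 0 + 2(309.7) = 619.4
  Q: 0 + 1(89.38) = 89.38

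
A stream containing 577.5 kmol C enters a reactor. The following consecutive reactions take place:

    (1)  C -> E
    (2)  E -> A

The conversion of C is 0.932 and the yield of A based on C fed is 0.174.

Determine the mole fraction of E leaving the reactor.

0.758

Conversion of C: C consumed = 1ξ₁ = 0.932 × 577.5 → ξ₁ = 538.2 kmol.
Yield of A: 1ξ₂ / 577.5 = 0.174 → ξ₂ = 100.5 kmol.
Outlet amounts (n = n₀ + Σ ν·ξ):
  C: 577.5 − 1(538.2) = 39.27
  E: 0 + 1(538.2) − 1(100.5) = 437.7
  A: 0 + 1(100.5) = 100.5
Total out = 577.5 kmol; y_E = 437.7 / 577.5 = 0.758.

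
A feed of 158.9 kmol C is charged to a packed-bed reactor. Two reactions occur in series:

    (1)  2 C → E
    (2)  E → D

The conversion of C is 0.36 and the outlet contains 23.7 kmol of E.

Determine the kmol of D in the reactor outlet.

4.9 kmol

Conversion of C: C consumed = 2ξ₁ = 0.36 × 158.9 → ξ₁ = 28.6 kmol.
E balance: n_E = 0 + 1ξ₁ − 1ξ₂ = 23.7 → ξ₂ = (1·28.6 − 23.7)/1 = 4.902 kmol.
Outlet amounts (n = n₀ + Σ ν·ξ):
  C: 158.9 − 2(28.6) = 101.7
  E: 0 + 1(28.6) − 1(4.902) = 23.7
  D: 0 + 1(4.902) = 4.902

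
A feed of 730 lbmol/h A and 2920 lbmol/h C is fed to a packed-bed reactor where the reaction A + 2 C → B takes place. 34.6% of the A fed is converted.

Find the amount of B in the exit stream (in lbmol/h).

A reacted = 0.346 × 730 = 252.6 lbmol/h; ν_A = −1, so ξ = 252.6/1 = 252.6 lbmol/h.
Outlet amounts (n = n₀ + ν ξ):
  A: 730 − 1(252.6) = 477.4
  C: 2920 − 2(252.6) = 2415
  B: 0 + 1(252.6) = 252.6

253 lbmol/h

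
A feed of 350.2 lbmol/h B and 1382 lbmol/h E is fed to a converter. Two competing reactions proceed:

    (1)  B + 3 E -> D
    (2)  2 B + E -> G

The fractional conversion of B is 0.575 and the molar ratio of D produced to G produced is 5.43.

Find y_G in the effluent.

0.0219

Conversion of B: B consumed = 0.575 × 350.2 = 201.4 lbmol/h = 1ξ₁ + 2ξ₂.
Selectivity: 1ξ₁ / (1ξ₂) = 5.43 → ξ₁ = 5.43 ξ₂.
Substitute: (1·5.43 + 2) ξ₂ = 201.4 → ξ₂ = 27.1 lbmol/h, ξ₁ = 147.2 lbmol/h.
Outlet amounts (n = n₀ + Σ ν·ξ):
  B: 350.2 − 1(147.2) − 2(27.1) = 148.8
  E: 1382 − 3(147.2) − 1(27.1) = 913.4
  D: 0 + 1(147.2) = 147.2
  G: 0 + 1(27.1) = 27.1
Total out = 1237 lbmol/h; y_G = 27.1 / 1237 = 0.02192.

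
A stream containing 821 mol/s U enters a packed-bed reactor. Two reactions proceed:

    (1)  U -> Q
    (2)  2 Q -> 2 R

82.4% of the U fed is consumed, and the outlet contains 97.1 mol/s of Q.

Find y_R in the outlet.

Conversion of U: U consumed = 1ξ₁ = 0.824 × 821 → ξ₁ = 676.5 mol/s.
Q balance: n_Q = 0 + 1ξ₁ − 2ξ₂ = 97.1 → ξ₂ = (1·676.5 − 97.1)/2 = 289.7 mol/s.
Outlet amounts (n = n₀ + Σ ν·ξ):
  U: 821 − 1(676.5) = 144.5
  Q: 0 + 1(676.5) − 2(289.7) = 97.1
  R: 0 + 2(289.7) = 579.4
Total out = 821 mol/s; y_R = 579.4 / 821 = 0.7057.

0.706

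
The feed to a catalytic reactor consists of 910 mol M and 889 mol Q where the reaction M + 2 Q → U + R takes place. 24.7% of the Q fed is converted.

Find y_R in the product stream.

Q reacted = 0.247 × 889 = 219.6 mol; ν_Q = −2, so ξ = 219.6/2 = 109.8 mol.
Outlet amounts (n = n₀ + ν ξ):
  M: 910 − 1(109.8) = 800.2
  Q: 889 − 2(109.8) = 669.4
  U: 0 + 1(109.8) = 109.8
  R: 0 + 1(109.8) = 109.8
Total out = 1689 mol; y_R = 109.8 / 1689 = 0.065.

0.065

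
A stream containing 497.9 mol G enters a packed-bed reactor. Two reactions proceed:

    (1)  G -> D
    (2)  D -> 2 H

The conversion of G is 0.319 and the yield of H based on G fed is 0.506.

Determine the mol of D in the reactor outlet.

Conversion of G: G consumed = 1ξ₁ = 0.319 × 497.9 → ξ₁ = 158.8 mol.
Yield of H: 2ξ₂ / 497.9 = 0.506 → ξ₂ = 126 mol.
Outlet amounts (n = n₀ + Σ ν·ξ):
  G: 497.9 − 1(158.8) = 339.1
  D: 0 + 1(158.8) − 1(126) = 32.86
  H: 0 + 2(126) = 251.9

32.9 mol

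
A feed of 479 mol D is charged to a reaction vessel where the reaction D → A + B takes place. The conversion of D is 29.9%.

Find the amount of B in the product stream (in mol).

143 mol

D reacted = 0.299 × 479 = 143.2 mol; ν_D = −1, so ξ = 143.2/1 = 143.2 mol.
Outlet amounts (n = n₀ + ν ξ):
  D: 479 − 1(143.2) = 335.8
  A: 0 + 1(143.2) = 143.2
  B: 0 + 1(143.2) = 143.2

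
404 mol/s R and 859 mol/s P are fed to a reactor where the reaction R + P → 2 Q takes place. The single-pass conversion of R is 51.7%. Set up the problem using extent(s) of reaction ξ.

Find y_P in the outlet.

0.515

R reacted = 0.517 × 404 = 208.9 mol/s; ν_R = −1, so ξ = 208.9/1 = 208.9 mol/s.
Outlet amounts (n = n₀ + ν ξ):
  R: 404 − 1(208.9) = 195.1
  P: 859 − 1(208.9) = 650.1
  Q: 0 + 2(208.9) = 417.7
Total out = 1263 mol/s; y_P = 650.1 / 1263 = 0.5148.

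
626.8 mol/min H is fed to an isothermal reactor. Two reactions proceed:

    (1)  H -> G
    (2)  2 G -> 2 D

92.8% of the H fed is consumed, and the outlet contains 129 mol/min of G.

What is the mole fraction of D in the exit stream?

Conversion of H: H consumed = 1ξ₁ = 0.928 × 626.8 → ξ₁ = 581.7 mol/min.
G balance: n_G = 0 + 1ξ₁ − 2ξ₂ = 129 → ξ₂ = (1·581.7 − 129)/2 = 226.3 mol/min.
Outlet amounts (n = n₀ + Σ ν·ξ):
  H: 626.8 − 1(581.7) = 45.13
  G: 0 + 1(581.7) − 2(226.3) = 129
  D: 0 + 2(226.3) = 452.7
Total out = 626.8 mol/min; y_D = 452.7 / 626.8 = 0.7222.

0.722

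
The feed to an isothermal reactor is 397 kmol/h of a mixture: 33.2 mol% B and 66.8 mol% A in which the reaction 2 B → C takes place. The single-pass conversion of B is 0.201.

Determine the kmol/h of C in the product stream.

13.2 kmol/h

B reacted = 0.201 × 131.8 = 26.49 kmol/h; ν_B = −2, so ξ = 26.49/2 = 13.25 kmol/h.
Outlet amounts (n = n₀ + ν ξ):
  B: 131.8 − 2(13.25) = 105.3
  C: 0 + 1(13.25) = 13.25
  A: 265.2 (inert)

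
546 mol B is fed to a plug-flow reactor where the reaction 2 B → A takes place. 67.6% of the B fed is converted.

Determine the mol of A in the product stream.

185 mol

B reacted = 0.676 × 546 = 369.1 mol; ν_B = −2, so ξ = 369.1/2 = 184.5 mol.
Outlet amounts (n = n₀ + ν ξ):
  B: 546 − 2(184.5) = 176.9
  A: 0 + 1(184.5) = 184.5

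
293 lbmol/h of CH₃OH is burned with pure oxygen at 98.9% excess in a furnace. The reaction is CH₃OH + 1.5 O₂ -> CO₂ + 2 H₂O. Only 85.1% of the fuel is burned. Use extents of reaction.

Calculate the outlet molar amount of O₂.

500 lbmol/h

Stoichiometric O₂ = 1.5 × 293 = 439.5 lbmol/h; O₂ fed = 439.5 × 1.989 = 874.2 lbmol/h.
Fuel reacted = 0.851 × 293 → ξ = 249.3 lbmol/h.
Outlet (n = n₀ + ν ξ):
  CH₃OH: 293 − 1(249.3) = 43.66
  O₂: 874.2 − 1.5(249.3) = 500.2
  CO₂: 0 + 1(249.3) = 249.3
  H₂O: 0 + 2(249.3) = 498.7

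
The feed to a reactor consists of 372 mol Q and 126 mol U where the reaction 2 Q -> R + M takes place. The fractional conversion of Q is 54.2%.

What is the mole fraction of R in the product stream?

Q reacted = 0.542 × 372 = 201.6 mol; ν_Q = −2, so ξ = 201.6/2 = 100.8 mol.
Outlet amounts (n = n₀ + ν ξ):
  Q: 372 − 2(100.8) = 170.4
  R: 0 + 1(100.8) = 100.8
  M: 0 + 1(100.8) = 100.8
  U: 126 (inert)
Total out = 498 mol; y_R = 100.8 / 498 = 0.2024.

0.202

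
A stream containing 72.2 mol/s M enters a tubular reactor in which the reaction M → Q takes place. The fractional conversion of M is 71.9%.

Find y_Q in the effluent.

M reacted = 0.719 × 72.2 = 51.91 mol/s; ν_M = −1, so ξ = 51.91/1 = 51.91 mol/s.
Outlet amounts (n = n₀ + ν ξ):
  M: 72.2 − 1(51.91) = 20.29
  Q: 0 + 1(51.91) = 51.91
Total out = 72.2 mol/s; y_Q = 51.91 / 72.2 = 0.719.

0.719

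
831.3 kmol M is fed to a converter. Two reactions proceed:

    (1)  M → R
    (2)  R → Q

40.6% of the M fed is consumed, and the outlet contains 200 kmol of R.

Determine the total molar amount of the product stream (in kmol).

Conversion of M: M consumed = 1ξ₁ = 0.406 × 831.3 → ξ₁ = 337.5 kmol.
R balance: n_R = 0 + 1ξ₁ − 1ξ₂ = 200 → ξ₂ = (1·337.5 − 200)/1 = 137.5 kmol.
Outlet amounts (n = n₀ + Σ ν·ξ):
  M: 831.3 − 1(337.5) = 493.8
  R: 0 + 1(337.5) − 1(137.5) = 200
  Q: 0 + 1(137.5) = 137.5
Total out = 493.8 + 200 + 137.5 = 831.3 kmol.

831 kmol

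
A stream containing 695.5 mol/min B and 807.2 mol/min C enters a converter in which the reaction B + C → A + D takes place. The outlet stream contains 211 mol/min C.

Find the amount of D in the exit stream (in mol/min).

For C: n = n₀ − 1ξ → 211 = 807.2 − 1ξ, giving ξ = 596.2 mol/min.
Outlet amounts (n = n₀ + ν ξ):
  B: 695.5 − 1(596.2) = 99.3
  C: 807.2 − 1(596.2) = 211
  A: 0 + 1(596.2) = 596.2
  D: 0 + 1(596.2) = 596.2

596 mol/min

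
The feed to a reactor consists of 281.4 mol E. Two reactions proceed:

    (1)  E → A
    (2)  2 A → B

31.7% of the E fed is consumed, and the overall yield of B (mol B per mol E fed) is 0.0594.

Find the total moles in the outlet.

265 mol

Conversion of E: E consumed = 1ξ₁ = 0.317 × 281.4 → ξ₁ = 89.2 mol.
Yield of B: 1ξ₂ / 281.4 = 0.0594 → ξ₂ = 16.72 mol.
Outlet amounts (n = n₀ + Σ ν·ξ):
  E: 281.4 − 1(89.2) = 192.2
  A: 0 + 1(89.2) − 2(16.72) = 55.77
  B: 0 + 1(16.72) = 16.72
Total out = 192.2 + 55.77 + 16.72 = 264.7 mol.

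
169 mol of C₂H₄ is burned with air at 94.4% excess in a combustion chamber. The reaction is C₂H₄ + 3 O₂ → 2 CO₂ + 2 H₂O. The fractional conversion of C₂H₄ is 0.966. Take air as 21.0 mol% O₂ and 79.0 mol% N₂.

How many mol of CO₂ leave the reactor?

327 mol

Stoichiometric O₂ = 3 × 169 = 507 mol; O₂ fed = 507 × 1.944 = 985.6 mol.
N₂ fed = 985.6 × 79/21 = 3708 mol.
Fuel reacted = 0.966 × 169 → ξ = 163.3 mol.
Outlet (n = n₀ + ν ξ):
  C₂H₄: 169 − 1(163.3) = 5.746
  O₂: 985.6 − 3(163.3) = 495.8
  N₂: 3708 (inert)
  CO₂: 0 + 2(163.3) = 326.5
  H₂O: 0 + 2(163.3) = 326.5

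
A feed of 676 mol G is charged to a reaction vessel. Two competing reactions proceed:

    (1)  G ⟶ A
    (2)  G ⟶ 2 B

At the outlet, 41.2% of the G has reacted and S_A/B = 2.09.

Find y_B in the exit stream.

0.147

Conversion of G: G consumed = 0.412 × 676 = 278.5 mol = 1ξ₁ + 1ξ₂.
Selectivity: 1ξ₁ / (2ξ₂) = 2.09 → ξ₁ = 4.18 ξ₂.
Substitute: (1·4.18 + 1) ξ₂ = 278.5 → ξ₂ = 53.77 mol, ξ₁ = 224.7 mol.
Outlet amounts (n = n₀ + Σ ν·ξ):
  G: 676 − 1(224.7) − 1(53.77) = 397.5
  A: 0 + 1(224.7) = 224.7
  B: 0 + 2(53.77) = 107.5
Total out = 729.8 mol; y_B = 107.5 / 729.8 = 0.1474.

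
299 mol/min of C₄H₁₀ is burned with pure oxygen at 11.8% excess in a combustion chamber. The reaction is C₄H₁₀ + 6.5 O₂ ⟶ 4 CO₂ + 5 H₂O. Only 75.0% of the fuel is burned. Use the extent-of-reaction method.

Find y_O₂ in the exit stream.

0.255

Stoichiometric O₂ = 6.5 × 299 = 1944 mol/min; O₂ fed = 1944 × 1.118 = 2173 mol/min.
Fuel reacted = 0.75 × 299 → ξ = 224.2 mol/min.
Outlet (n = n₀ + ν ξ):
  C₄H₁₀: 299 − 1(224.2) = 74.75
  O₂: 2173 − 6.5(224.2) = 715.2
  CO₂: 0 + 4(224.2) = 897
  H₂O: 0 + 5(224.2) = 1121
Total out = 2808 mol/min; y_O₂ = 715.2 / 2808 = 0.2547.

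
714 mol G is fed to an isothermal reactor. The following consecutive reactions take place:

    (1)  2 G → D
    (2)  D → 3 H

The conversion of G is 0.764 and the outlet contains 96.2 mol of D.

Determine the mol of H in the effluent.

Conversion of G: G consumed = 2ξ₁ = 0.764 × 714 → ξ₁ = 272.7 mol.
D balance: n_D = 0 + 1ξ₁ − 1ξ₂ = 96.2 → ξ₂ = (1·272.7 − 96.2)/1 = 176.5 mol.
Outlet amounts (n = n₀ + Σ ν·ξ):
  G: 714 − 2(272.7) = 168.5
  D: 0 + 1(272.7) − 1(176.5) = 96.2
  H: 0 + 3(176.5) = 529.6

530 mol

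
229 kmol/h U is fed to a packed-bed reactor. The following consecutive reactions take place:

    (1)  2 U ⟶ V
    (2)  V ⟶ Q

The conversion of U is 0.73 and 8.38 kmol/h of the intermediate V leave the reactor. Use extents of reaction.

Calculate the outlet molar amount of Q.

Conversion of U: U consumed = 2ξ₁ = 0.73 × 229 → ξ₁ = 83.58 kmol/h.
V balance: n_V = 0 + 1ξ₁ − 1ξ₂ = 8.38 → ξ₂ = (1·83.58 − 8.38)/1 = 75.2 kmol/h.
Outlet amounts (n = n₀ + Σ ν·ξ):
  U: 229 − 2(83.58) = 61.83
  V: 0 + 1(83.58) − 1(75.2) = 8.38
  Q: 0 + 1(75.2) = 75.2

75.2 kmol/h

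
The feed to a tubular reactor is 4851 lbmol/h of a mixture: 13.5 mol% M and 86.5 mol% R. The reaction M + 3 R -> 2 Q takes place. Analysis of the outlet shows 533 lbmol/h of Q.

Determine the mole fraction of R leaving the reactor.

0.787

For Q: n = n₀ + 2ξ → 533 = 0 + 2ξ, giving ξ = 266.5 lbmol/h.
Outlet amounts (n = n₀ + ν ξ):
  M: 654.9 − 1(266.5) = 388.4
  R: 4196 − 3(266.5) = 3397
  Q: 0 + 2(266.5) = 533
Total out = 4318 lbmol/h; y_R = 3397 / 4318 = 0.7866.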